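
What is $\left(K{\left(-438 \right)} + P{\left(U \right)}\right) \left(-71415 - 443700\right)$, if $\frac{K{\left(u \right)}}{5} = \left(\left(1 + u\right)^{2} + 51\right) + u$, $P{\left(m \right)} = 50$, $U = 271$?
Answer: $-490883990400$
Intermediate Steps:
$K{\left(u \right)} = 255 + 5 u + 5 \left(1 + u\right)^{2}$ ($K{\left(u \right)} = 5 \left(\left(\left(1 + u\right)^{2} + 51\right) + u\right) = 5 \left(\left(51 + \left(1 + u\right)^{2}\right) + u\right) = 5 \left(51 + u + \left(1 + u\right)^{2}\right) = 255 + 5 u + 5 \left(1 + u\right)^{2}$)
$\left(K{\left(-438 \right)} + P{\left(U \right)}\right) \left(-71415 - 443700\right) = \left(\left(255 + 5 \left(-438\right) + 5 \left(1 - 438\right)^{2}\right) + 50\right) \left(-71415 - 443700\right) = \left(\left(255 - 2190 + 5 \left(-437\right)^{2}\right) + 50\right) \left(-515115\right) = \left(\left(255 - 2190 + 5 \cdot 190969\right) + 50\right) \left(-515115\right) = \left(\left(255 - 2190 + 954845\right) + 50\right) \left(-515115\right) = \left(952910 + 50\right) \left(-515115\right) = 952960 \left(-515115\right) = -490883990400$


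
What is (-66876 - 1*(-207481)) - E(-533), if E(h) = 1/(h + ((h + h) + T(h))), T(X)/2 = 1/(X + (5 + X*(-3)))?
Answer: 240789859906/1712527 ≈ 1.4061e+5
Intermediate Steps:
T(X) = 2/(5 - 2*X) (T(X) = 2/(X + (5 + X*(-3))) = 2/(X + (5 - 3*X)) = 2/(5 - 2*X))
E(h) = 1/(-2/(-5 + 2*h) + 3*h) (E(h) = 1/(h + ((h + h) - 2/(-5 + 2*h))) = 1/(h + (2*h - 2/(-5 + 2*h))) = 1/(h + (-2/(-5 + 2*h) + 2*h)) = 1/(-2/(-5 + 2*h) + 3*h))
(-66876 - 1*(-207481)) - E(-533) = (-66876 - 1*(-207481)) - (-5 + 2*(-533))/(-2 + 3*(-533)*(-5 + 2*(-533))) = (-66876 + 207481) - (-5 - 1066)/(-2 + 3*(-533)*(-5 - 1066)) = 140605 - (-1071)/(-2 + 3*(-533)*(-1071)) = 140605 - (-1071)/(-2 + 1712529) = 140605 - (-1071)/1712527 = 140605 - 1*(-1071/1712527) = 140605 + 1071/1712527 = 240789859906/1712527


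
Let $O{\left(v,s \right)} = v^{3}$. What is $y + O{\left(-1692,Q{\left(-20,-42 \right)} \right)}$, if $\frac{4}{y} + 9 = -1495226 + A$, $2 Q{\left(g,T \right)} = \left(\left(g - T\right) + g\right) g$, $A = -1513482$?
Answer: $- \frac{14574122514645700}{3008717} \approx -4.844 \cdot 10^{9}$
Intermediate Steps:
$Q{\left(g,T \right)} = \frac{g \left(- T + 2 g\right)}{2}$ ($Q{\left(g,T \right)} = \frac{\left(\left(g - T\right) + g\right) g}{2} = \frac{\left(- T + 2 g\right) g}{2} = \frac{g \left(- T + 2 g\right)}{2}$)
$y = - \frac{4}{3008717}$ ($y = \frac{4}{-9 - 3008708} = \frac{4}{-3008717} = 4 \left(- \frac{1}{3008717}\right) = - \frac{4}{3008717} \approx -1.3295 \cdot 10^{-6}$)
$y + O{\left(-1692,Q{\left(-20,-42 \right)} \right)} = - \frac{4}{3008717} + \left(-1692\right)^{3} = - \frac{4}{3008717} - 4843965888 = - \frac{14574122514645700}{3008717}$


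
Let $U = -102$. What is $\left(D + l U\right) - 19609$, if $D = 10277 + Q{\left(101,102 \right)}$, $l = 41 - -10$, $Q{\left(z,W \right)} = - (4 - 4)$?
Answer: $-14534$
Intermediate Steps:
$Q{\left(z,W \right)} = 0$ ($Q{\left(z,W \right)} = \left(-1\right) 0 = 0$)
$l = 51$ ($l = 41 + 10 = 51$)
$D = 10277$ ($D = 10277 + 0 = 10277$)
$\left(D + l U\right) - 19609 = \left(10277 + 51 \left(-102\right)\right) - 19609 = \left(10277 - 5202\right) - 19609 = 5075 - 19609 = -14534$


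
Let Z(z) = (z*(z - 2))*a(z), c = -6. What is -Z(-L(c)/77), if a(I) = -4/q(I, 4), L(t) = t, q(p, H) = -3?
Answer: 1184/5929 ≈ 0.19970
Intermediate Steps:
a(I) = 4/3 (a(I) = -4/(-3) = -4*(-⅓) = 4/3)
Z(z) = 4*z*(-2 + z)/3 (Z(z) = (z*(z - 2))*(4/3) = (z*(-2 + z))*(4/3) = 4*z*(-2 + z)/3)
-Z(-L(c)/77) = -4*(-(-6)/77)*(-2 - (-6)/77)/3 = -4*(-1*(-6/77))*(-2 - 1*(-6/77))/3 = -4*6*(-2 + 6/77)/(3*77) = -4*6*(-148)/(3*77*77) = -1*(-1184/5929) = 1184/5929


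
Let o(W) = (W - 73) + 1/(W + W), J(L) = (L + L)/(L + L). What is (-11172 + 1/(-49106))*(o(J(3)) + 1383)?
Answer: -33465346213/2284 ≈ -1.4652e+7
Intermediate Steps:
J(L) = 1 (J(L) = (2*L)/((2*L)) = (2*L)*(1/(2*L)) = 1)
o(W) = -73 + W + 1/(2*W) (o(W) = (-73 + W) + 1/(2*W) = -73 + W + 1/(2*W))
(-11172 + 1/(-49106))*(o(J(3)) + 1383) = (-11172 + 1/(-49106))*((-73 + 1 + (½)/1) + 1383) = (-11172 - 1/49106)*((-73 + 1 + (½)*1) + 1383) = -548612233*((-73 + 1 + ½) + 1383)/49106 = -548612233*(-143/2 + 1383)/49106 = -548612233/49106*2623/2 = -33465346213/2284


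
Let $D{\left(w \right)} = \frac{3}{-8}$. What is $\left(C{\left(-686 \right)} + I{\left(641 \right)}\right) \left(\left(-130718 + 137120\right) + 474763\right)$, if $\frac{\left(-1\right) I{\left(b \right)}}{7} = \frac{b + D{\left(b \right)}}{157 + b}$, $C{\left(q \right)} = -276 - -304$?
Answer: $\frac{9821058815}{912} \approx 1.0769 \cdot 10^{7}$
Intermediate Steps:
$D{\left(w \right)} = - \frac{3}{8}$ ($D{\left(w \right)} = 3 \left(- \frac{1}{8}\right) = - \frac{3}{8}$)
$C{\left(q \right)} = 28$ ($C{\left(q \right)} = -276 + 304 = 28$)
$I{\left(b \right)} = - \frac{7 \left(- \frac{3}{8} + b\right)}{157 + b}$ ($I{\left(b \right)} = - 7 \frac{b - \frac{3}{8}}{157 + b} = - 7 \frac{- \frac{3}{8} + b}{157 + b} = - \frac{7 \left(- \frac{3}{8} + b\right)}{157 + b}$)
$\left(C{\left(-686 \right)} + I{\left(641 \right)}\right) \left(\left(-130718 + 137120\right) + 474763\right) = \left(28 + \frac{7 \left(3 - 5128\right)}{8 \left(157 + 641\right)}\right) \left(\left(-130718 + 137120\right) + 474763\right) = \left(28 + \frac{7 \left(3 - 5128\right)}{8 \cdot 798}\right) \left(6402 + 474763\right) = \left(28 + \frac{7}{8} \cdot \frac{1}{798} \left(-5125\right)\right) 481165 = \left(28 - \frac{5125}{912}\right) 481165 = \frac{20411}{912} \cdot 481165 = \frac{9821058815}{912}$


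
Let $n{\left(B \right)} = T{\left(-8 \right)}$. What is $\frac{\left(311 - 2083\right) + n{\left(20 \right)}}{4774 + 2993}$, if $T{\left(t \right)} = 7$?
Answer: $- \frac{1765}{7767} \approx -0.22724$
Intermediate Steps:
$n{\left(B \right)} = 7$
$\frac{\left(311 - 2083\right) + n{\left(20 \right)}}{4774 + 2993} = \frac{\left(311 - 2083\right) + 7}{4774 + 2993} = \frac{-1772 + 7}{7767} = \left(-1765\right) \frac{1}{7767} = - \frac{1765}{7767}$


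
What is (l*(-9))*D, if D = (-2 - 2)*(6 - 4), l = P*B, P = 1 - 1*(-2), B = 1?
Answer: 216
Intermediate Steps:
P = 3 (P = 1 + 2 = 3)
l = 3 (l = 3*1 = 3)
D = -8 (D = -4*2 = -8)
(l*(-9))*D = (3*(-9))*(-8) = -27*(-8) = 216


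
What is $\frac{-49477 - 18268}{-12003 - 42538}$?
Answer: $\frac{67745}{54541} \approx 1.2421$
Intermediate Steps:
$\frac{-49477 - 18268}{-12003 - 42538} = - \frac{67745}{-54541} = \left(-67745\right) \left(- \frac{1}{54541}\right) = \frac{67745}{54541}$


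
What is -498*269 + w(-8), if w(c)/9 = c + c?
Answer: -134106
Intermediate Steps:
w(c) = 18*c (w(c) = 9*(c + c) = 9*(2*c) = 18*c)
-498*269 + w(-8) = -498*269 + 18*(-8) = -133962 - 144 = -134106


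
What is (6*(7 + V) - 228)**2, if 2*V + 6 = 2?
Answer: 39204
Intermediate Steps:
V = -2 (V = -3 + (1/2)*2 = -3 + 1 = -2)
(6*(7 + V) - 228)**2 = (6*(7 - 2) - 228)**2 = (6*5 - 228)**2 = (30 - 228)**2 = (-198)**2 = 39204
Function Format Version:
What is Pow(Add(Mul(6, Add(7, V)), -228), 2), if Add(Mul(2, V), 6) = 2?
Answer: 39204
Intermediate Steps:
V = -2 (V = Add(-3, Mul(Rational(1, 2), 2)) = Add(-3, 1) = -2)
Pow(Add(Mul(6, Add(7, V)), -228), 2) = Pow(Add(Mul(6, Add(7, -2)), -228), 2) = Pow(Add(Mul(6, 5), -228), 2) = Pow(Add(30, -228), 2) = Pow(-198, 2) = 39204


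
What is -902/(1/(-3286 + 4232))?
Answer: -853292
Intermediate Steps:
-902/(1/(-3286 + 4232)) = -902/(1/946) = -902/1/946 = -902*946 = -853292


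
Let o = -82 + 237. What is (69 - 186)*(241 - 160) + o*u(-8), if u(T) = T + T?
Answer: -11957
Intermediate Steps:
u(T) = 2*T
o = 155
(69 - 186)*(241 - 160) + o*u(-8) = (69 - 186)*(241 - 160) + 155*(2*(-8)) = -117*81 + 155*(-16) = -9477 - 2480 = -11957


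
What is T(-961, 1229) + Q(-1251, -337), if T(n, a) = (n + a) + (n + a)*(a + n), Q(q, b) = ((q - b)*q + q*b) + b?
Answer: 1636756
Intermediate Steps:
Q(q, b) = b + b*q + q*(q - b) (Q(q, b) = (q*(q - b) + b*q) + b = (b*q + q*(q - b)) + b = b + b*q + q*(q - b))
T(n, a) = a + n + (a + n)² (T(n, a) = (a + n) + (a + n)*(a + n) = (a + n) + (a + n)² = a + n + (a + n)²)
T(-961, 1229) + Q(-1251, -337) = (1229 - 961 + (1229 - 961)²) + (-337 + (-1251)²) = (1229 - 961 + 268²) + (-337 + 1565001) = (1229 - 961 + 71824) + 1564664 = 72092 + 1564664 = 1636756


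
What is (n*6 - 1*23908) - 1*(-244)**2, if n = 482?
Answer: -80552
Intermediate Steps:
(n*6 - 1*23908) - 1*(-244)**2 = (482*6 - 1*23908) - 1*(-244)**2 = (2892 - 23908) - 1*59536 = -21016 - 59536 = -80552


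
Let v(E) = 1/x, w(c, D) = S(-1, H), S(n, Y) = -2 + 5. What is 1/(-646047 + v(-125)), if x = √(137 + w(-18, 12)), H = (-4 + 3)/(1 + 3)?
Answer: -90446580/58432741669259 - 2*√35/58432741669259 ≈ -1.5479e-6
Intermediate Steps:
H = -¼ (H = -1/4 = -1*¼ = -¼ ≈ -0.25000)
S(n, Y) = 3
w(c, D) = 3
x = 2*√35 (x = √(137 + 3) = √140 = 2*√35 ≈ 11.832)
v(E) = √35/70 (v(E) = 1/(2*√35) = √35/70)
1/(-646047 + v(-125)) = 1/(-646047 + √35/70)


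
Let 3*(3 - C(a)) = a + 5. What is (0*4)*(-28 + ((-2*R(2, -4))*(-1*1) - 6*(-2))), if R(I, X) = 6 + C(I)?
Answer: 0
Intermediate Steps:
C(a) = 4/3 - a/3 (C(a) = 3 - (a + 5)/3 = 3 - (5 + a)/3 = 3 + (-5/3 - a/3) = 4/3 - a/3)
R(I, X) = 22/3 - I/3 (R(I, X) = 6 + (4/3 - I/3) = 22/3 - I/3)
(0*4)*(-28 + ((-2*R(2, -4))*(-1*1) - 6*(-2))) = (0*4)*(-28 + ((-2*(22/3 - ⅓*2))*(-1*1) - 6*(-2))) = 0*(-28 + (-2*(22/3 - ⅔)*(-1) + 12)) = 0*(-28 + (-2*20/3*(-1) + 12)) = 0*(-28 + (-40/3*(-1) + 12)) = 0*(-28 + (40/3 + 12)) = 0*(-28 + 76/3) = 0*(-8/3) = 0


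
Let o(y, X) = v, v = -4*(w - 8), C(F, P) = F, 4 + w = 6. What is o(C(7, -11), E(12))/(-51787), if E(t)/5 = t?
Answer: -24/51787 ≈ -0.00046344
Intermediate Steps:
w = 2 (w = -4 + 6 = 2)
E(t) = 5*t
v = 24 (v = -4*(2 - 8) = -4*(-6) = 24)
o(y, X) = 24
o(C(7, -11), E(12))/(-51787) = 24/(-51787) = 24*(-1/51787) = -24/51787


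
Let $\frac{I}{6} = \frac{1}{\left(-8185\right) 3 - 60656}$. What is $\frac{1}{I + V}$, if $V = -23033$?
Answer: $- \frac{85211}{1962664969} \approx -4.3416 \cdot 10^{-5}$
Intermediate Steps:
$I = - \frac{6}{85211}$ ($I = \frac{6}{\left(-8185\right) 3 - 60656} = \frac{6}{-24555 - 60656} = \frac{6}{-85211} = 6 \left(- \frac{1}{85211}\right) = - \frac{6}{85211} \approx -7.0413 \cdot 10^{-5}$)
$\frac{1}{I + V} = \frac{1}{- \frac{6}{85211} - 23033} = \frac{1}{- \frac{1962664969}{85211}} = - \frac{85211}{1962664969}$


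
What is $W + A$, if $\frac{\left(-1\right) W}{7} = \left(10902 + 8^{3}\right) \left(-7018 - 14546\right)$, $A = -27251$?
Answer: $1722893221$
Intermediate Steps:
$W = 1722920472$ ($W = - 7 \left(10902 + 8^{3}\right) \left(-7018 - 14546\right) = - 7 \left(10902 + 512\right) \left(-21564\right) = - 7 \cdot 11414 \left(-21564\right) = \left(-7\right) \left(-246131496\right) = 1722920472$)
$W + A = 1722920472 - 27251 = 1722893221$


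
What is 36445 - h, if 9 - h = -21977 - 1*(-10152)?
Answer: 24611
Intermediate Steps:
h = 11834 (h = 9 - (-21977 - 1*(-10152)) = 9 - (-21977 + 10152) = 9 - 1*(-11825) = 9 + 11825 = 11834)
36445 - h = 36445 - 1*11834 = 36445 - 11834 = 24611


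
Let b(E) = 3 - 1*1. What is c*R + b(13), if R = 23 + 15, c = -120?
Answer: -4558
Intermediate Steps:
b(E) = 2 (b(E) = 3 - 1 = 2)
R = 38
c*R + b(13) = -120*38 + 2 = -4560 + 2 = -4558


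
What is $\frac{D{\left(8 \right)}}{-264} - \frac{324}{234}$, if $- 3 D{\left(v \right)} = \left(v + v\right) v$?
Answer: $- \frac{1574}{1287} \approx -1.223$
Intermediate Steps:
$D{\left(v \right)} = - \frac{2 v^{2}}{3}$ ($D{\left(v \right)} = - \frac{\left(v + v\right) v}{3} = - \frac{2 v v}{3} = - \frac{2 v^{2}}{3}$)
$\frac{D{\left(8 \right)}}{-264} - \frac{324}{234} = \frac{\left(- \frac{2}{3}\right) 8^{2}}{-264} - \frac{324}{234} = \left(- \frac{2}{3}\right) 64 \left(- \frac{1}{264}\right) - \frac{18}{13} = \left(- \frac{128}{3}\right) \left(- \frac{1}{264}\right) - \frac{18}{13} = \frac{16}{99} - \frac{18}{13} = - \frac{1574}{1287}$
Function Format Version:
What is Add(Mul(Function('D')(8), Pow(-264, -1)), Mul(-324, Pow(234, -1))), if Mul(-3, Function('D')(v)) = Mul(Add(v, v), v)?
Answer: Rational(-1574, 1287) ≈ -1.2230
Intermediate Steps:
Function('D')(v) = Mul(Rational(-2, 3), Pow(v, 2)) (Function('D')(v) = Mul(Rational(-1, 3), Mul(Add(v, v), v)) = Mul(Rational(-1, 3), Mul(Mul(2, v), v)) = Mul(Rational(-1, 3), Mul(2, Pow(v, 2))) = Mul(Rational(-2, 3), Pow(v, 2)))
Add(Mul(Function('D')(8), Pow(-264, -1)), Mul(-324, Pow(234, -1))) = Add(Mul(Mul(Rational(-2, 3), Pow(8, 2)), Pow(-264, -1)), Mul(-324, Pow(234, -1))) = Add(Mul(Mul(Rational(-2, 3), 64), Rational(-1, 264)), Mul(-324, Rational(1, 234))) = Add(Mul(Rational(-128, 3), Rational(-1, 264)), Rational(-18, 13)) = Add(Rational(16, 99), Rational(-18, 13)) = Rational(-1574, 1287)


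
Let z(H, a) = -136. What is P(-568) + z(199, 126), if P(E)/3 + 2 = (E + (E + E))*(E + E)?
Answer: 5807090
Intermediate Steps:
P(E) = -6 + 18*E² (P(E) = -6 + 3*((E + (E + E))*(E + E)) = -6 + 3*((E + 2*E)*(2*E)) = -6 + 3*((3*E)*(2*E)) = -6 + 3*(6*E²) = -6 + 18*E²)
P(-568) + z(199, 126) = (-6 + 18*(-568)²) - 136 = (-6 + 18*322624) - 136 = (-6 + 5807232) - 136 = 5807226 - 136 = 5807090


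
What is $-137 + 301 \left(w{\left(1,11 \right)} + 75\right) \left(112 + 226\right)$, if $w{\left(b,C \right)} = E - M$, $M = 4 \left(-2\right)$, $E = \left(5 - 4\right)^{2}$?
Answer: $8545855$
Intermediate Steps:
$E = 1$ ($E = 1^{2} = 1$)
$M = -8$
$w{\left(b,C \right)} = 9$ ($w{\left(b,C \right)} = 1 - -8 = 1 + 8 = 9$)
$-137 + 301 \left(w{\left(1,11 \right)} + 75\right) \left(112 + 226\right) = -137 + 301 \left(9 + 75\right) \left(112 + 226\right) = -137 + 301 \cdot 84 \cdot 338 = -137 + 301 \cdot 28392 = -137 + 8545992 = 8545855$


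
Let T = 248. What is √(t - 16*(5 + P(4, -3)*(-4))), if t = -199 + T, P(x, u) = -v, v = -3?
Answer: √161 ≈ 12.689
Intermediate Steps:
P(x, u) = 3 (P(x, u) = -1*(-3) = 3)
t = 49 (t = -199 + 248 = 49)
√(t - 16*(5 + P(4, -3)*(-4))) = √(49 - 16*(5 + 3*(-4))) = √(49 - 16*(5 - 12)) = √(49 - 16*(-7)) = √(49 + 112) = √161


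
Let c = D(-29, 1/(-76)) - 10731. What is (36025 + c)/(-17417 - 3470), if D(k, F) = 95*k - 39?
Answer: -22500/20887 ≈ -1.0772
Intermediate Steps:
D(k, F) = -39 + 95*k
c = -13525 (c = (-39 + 95*(-29)) - 10731 = (-39 - 2755) - 10731 = -2794 - 10731 = -13525)
(36025 + c)/(-17417 - 3470) = (36025 - 13525)/(-17417 - 3470) = 22500/(-20887) = 22500*(-1/20887) = -22500/20887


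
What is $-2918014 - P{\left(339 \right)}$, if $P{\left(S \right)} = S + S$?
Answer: $-2918692$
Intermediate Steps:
$P{\left(S \right)} = 2 S$
$-2918014 - P{\left(339 \right)} = -2918014 - 2 \cdot 339 = -2918014 - 678 = -2918692$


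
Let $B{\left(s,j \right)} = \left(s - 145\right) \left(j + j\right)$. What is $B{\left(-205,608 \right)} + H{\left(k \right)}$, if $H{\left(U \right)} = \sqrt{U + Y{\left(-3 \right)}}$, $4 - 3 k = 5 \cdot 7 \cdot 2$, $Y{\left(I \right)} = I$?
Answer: $-425600 + 5 i \approx -4.256 \cdot 10^{5} + 5.0 i$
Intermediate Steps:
$B{\left(s,j \right)} = 2 j \left(-145 + s\right)$ ($B{\left(s,j \right)} = \left(-145 + s\right) 2 j = 2 j \left(-145 + s\right)$)
$k = -22$ ($k = \frac{4}{3} - \frac{5 \cdot 7 \cdot 2}{3} = \frac{4}{3} - \frac{35 \cdot 2}{3} = \frac{4}{3} - \frac{70}{3} = -22$)
$H{\left(U \right)} = \sqrt{-3 + U}$ ($H{\left(U \right)} = \sqrt{U - 3} = \sqrt{-3 + U}$)
$B{\left(-205,608 \right)} + H{\left(k \right)} = 2 \cdot 608 \left(-145 - 205\right) + \sqrt{-3 - 22} = 2 \cdot 608 \left(-350\right) + \sqrt{-25} = -425600 + 5 i$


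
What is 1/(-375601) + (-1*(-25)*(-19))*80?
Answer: -14272838001/375601 ≈ -38000.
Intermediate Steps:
1/(-375601) + (-1*(-25)*(-19))*80 = -1/375601 + (25*(-19))*80 = -1/375601 - 475*80 = -1/375601 - 38000 = -14272838001/375601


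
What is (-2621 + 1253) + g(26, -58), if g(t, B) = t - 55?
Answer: -1397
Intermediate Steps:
g(t, B) = -55 + t
(-2621 + 1253) + g(26, -58) = (-2621 + 1253) + (-55 + 26) = -1368 - 29 = -1397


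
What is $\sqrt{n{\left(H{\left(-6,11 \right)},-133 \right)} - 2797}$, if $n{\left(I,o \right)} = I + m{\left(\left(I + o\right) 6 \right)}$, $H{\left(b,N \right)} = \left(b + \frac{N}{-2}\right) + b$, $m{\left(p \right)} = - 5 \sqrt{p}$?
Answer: $\frac{\sqrt{-11258 - 20 i \sqrt{903}}}{2} \approx 1.4156 - 53.071 i$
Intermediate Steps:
$H{\left(b,N \right)} = 2 b - \frac{N}{2}$ ($H{\left(b,N \right)} = \left(b + N \left(- \frac{1}{2}\right)\right) + b = \left(b - \frac{N}{2}\right) + b = 2 b - \frac{N}{2}$)
$n{\left(I,o \right)} = I - 5 \sqrt{6 I + 6 o}$ ($n{\left(I,o \right)} = I - 5 \sqrt{\left(I + o\right) 6} = I - 5 \sqrt{6 I + 6 o}$)
$\sqrt{n{\left(H{\left(-6,11 \right)},-133 \right)} - 2797} = \sqrt{\left(\left(2 \left(-6\right) - \frac{11}{2}\right) - 5 \sqrt{6 \left(2 \left(-6\right) - \frac{11}{2}\right) + 6 \left(-133\right)}\right) - 2797} = \sqrt{\left(\left(-12 - \frac{11}{2}\right) - 5 \sqrt{6 \left(-12 - \frac{11}{2}\right) - 798}\right) - 2797} = \sqrt{\left(- \frac{35}{2} - 5 \sqrt{6 \left(- \frac{35}{2}\right) - 798}\right) - 2797} = \sqrt{\left(- \frac{35}{2} - 5 \sqrt{-105 - 798}\right) - 2797} = \sqrt{\left(- \frac{35}{2} - 5 \sqrt{-903}\right) - 2797} = \sqrt{\left(- \frac{35}{2} - 5 i \sqrt{903}\right) - 2797} = \sqrt{- \frac{5629}{2} - 5 i \sqrt{903}}$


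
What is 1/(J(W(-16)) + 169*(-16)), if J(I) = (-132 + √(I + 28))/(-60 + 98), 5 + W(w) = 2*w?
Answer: -3909592/10585117465 - 114*I/10585117465 ≈ -0.00036935 - 1.077e-8*I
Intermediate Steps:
W(w) = -5 + 2*w
J(I) = -66/19 + √(28 + I)/38 (J(I) = (-132 + √(28 + I))/38 = (-132 + √(28 + I))*(1/38) = -66/19 + √(28 + I)/38)
1/(J(W(-16)) + 169*(-16)) = 1/((-66/19 + √(28 + (-5 + 2*(-16)))/38) + 169*(-16)) = 1/((-66/19 + √(28 + (-5 - 32))/38) - 2704) = 1/((-66/19 + √(28 - 37)/38) - 2704) = 1/((-66/19 + √(-9)/38) - 2704) = 1/((-66/19 + (3*I)/38) - 2704) = 1/((-66/19 + 3*I/38) - 2704) = 1/(-51442/19 + 3*I/38) = 1444*(-51442/19 - 3*I/38)/10585117465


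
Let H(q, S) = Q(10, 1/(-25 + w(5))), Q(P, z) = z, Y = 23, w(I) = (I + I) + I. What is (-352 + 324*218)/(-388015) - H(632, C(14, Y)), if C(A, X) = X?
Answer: -62957/776030 ≈ -0.081127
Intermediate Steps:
w(I) = 3*I (w(I) = 2*I + I = 3*I)
H(q, S) = -⅒ (H(q, S) = 1/(-25 + 3*5) = 1/(-25 + 15) = 1/(-10) = -⅒)
(-352 + 324*218)/(-388015) - H(632, C(14, Y)) = (-352 + 324*218)/(-388015) - 1*(-⅒) = (-352 + 70632)*(-1/388015) + ⅒ = 70280*(-1/388015) + ⅒ = -14056/77603 + ⅒ = -62957/776030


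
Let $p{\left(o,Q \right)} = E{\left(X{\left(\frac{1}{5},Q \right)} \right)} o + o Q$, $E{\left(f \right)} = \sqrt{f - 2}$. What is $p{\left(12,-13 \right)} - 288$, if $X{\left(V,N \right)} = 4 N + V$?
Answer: $-444 + \frac{12 i \sqrt{1345}}{5} \approx -444.0 + 88.018 i$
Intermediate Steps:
$X{\left(V,N \right)} = V + 4 N$
$E{\left(f \right)} = \sqrt{-2 + f}$
$p{\left(o,Q \right)} = Q o + o \sqrt{- \frac{9}{5} + 4 Q}$ ($p{\left(o,Q \right)} = \sqrt{-2 + \left(\frac{1}{5} + 4 Q\right)} o + o Q = \sqrt{-2 + \left(\frac{1}{5} + 4 Q\right)} o + Q o = \sqrt{- \frac{9}{5} + 4 Q} o + Q o = o \sqrt{- \frac{9}{5} + 4 Q} + Q o = Q o + o \sqrt{- \frac{9}{5} + 4 Q}$)
$p{\left(12,-13 \right)} - 288 = \frac{1}{5} \cdot 12 \left(\sqrt{-45 + 100 \left(-13\right)} + 5 \left(-13\right)\right) - 288 = \frac{1}{5} \cdot 12 \left(\sqrt{-45 - 1300} - 65\right) - 288 = \frac{1}{5} \cdot 12 \left(\sqrt{-1345} - 65\right) - 288 = \frac{1}{5} \cdot 12 \left(i \sqrt{1345} - 65\right) - 288 = \frac{1}{5} \cdot 12 \left(-65 + i \sqrt{1345}\right) - 288 = \left(-156 + \frac{12 i \sqrt{1345}}{5}\right) - 288 = -444 + \frac{12 i \sqrt{1345}}{5}$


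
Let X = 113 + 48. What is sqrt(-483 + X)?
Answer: I*sqrt(322) ≈ 17.944*I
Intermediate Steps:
X = 161
sqrt(-483 + X) = sqrt(-483 + 161) = sqrt(-322) = I*sqrt(322)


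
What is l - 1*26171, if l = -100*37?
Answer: -29871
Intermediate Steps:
l = -3700
l - 1*26171 = -3700 - 1*26171 = -3700 - 26171 = -29871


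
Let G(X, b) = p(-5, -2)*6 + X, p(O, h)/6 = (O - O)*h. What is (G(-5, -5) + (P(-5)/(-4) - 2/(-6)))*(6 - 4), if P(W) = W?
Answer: -41/6 ≈ -6.8333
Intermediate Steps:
p(O, h) = 0 (p(O, h) = 6*((O - O)*h) = 6*(0*h) = 6*0 = 0)
G(X, b) = X (G(X, b) = 0*6 + X = 0 + X = X)
(G(-5, -5) + (P(-5)/(-4) - 2/(-6)))*(6 - 4) = (-5 + (-5/(-4) - 2/(-6)))*(6 - 4) = (-5 + (-5*(-1/4) - 2*(-1/6)))*2 = (-5 + (5/4 + 1/3))*2 = (-5 + 19/12)*2 = -41/12*2 = -41/6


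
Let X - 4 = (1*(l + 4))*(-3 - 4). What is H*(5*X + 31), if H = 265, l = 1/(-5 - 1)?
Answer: -132235/6 ≈ -22039.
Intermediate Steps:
l = -⅙ (l = 1/(-6) = -⅙ ≈ -0.16667)
X = -137/6 (X = 4 + (1*(-⅙ + 4))*(-3 - 4) = 4 + (1*(23/6))*(-7) = 4 + (23/6)*(-7) = 4 - 161/6 = -137/6 ≈ -22.833)
H*(5*X + 31) = 265*(5*(-137/6) + 31) = 265*(-685/6 + 31) = 265*(-499/6) = -132235/6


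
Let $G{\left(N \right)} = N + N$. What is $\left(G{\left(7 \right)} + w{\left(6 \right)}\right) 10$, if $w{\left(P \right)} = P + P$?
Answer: $260$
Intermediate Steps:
$G{\left(N \right)} = 2 N$
$w{\left(P \right)} = 2 P$
$\left(G{\left(7 \right)} + w{\left(6 \right)}\right) 10 = \left(2 \cdot 7 + 2 \cdot 6\right) 10 = \left(14 + 12\right) 10 = 26 \cdot 10 = 260$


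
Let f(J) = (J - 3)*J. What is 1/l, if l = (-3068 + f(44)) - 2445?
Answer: -1/3709 ≈ -0.00026961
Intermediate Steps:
f(J) = J*(-3 + J) (f(J) = (-3 + J)*J = J*(-3 + J))
l = -3709 (l = (-3068 + 44*(-3 + 44)) - 2445 = (-3068 + 44*41) - 2445 = (-3068 + 1804) - 2445 = -1264 - 2445 = -3709)
1/l = 1/(-3709) = -1/3709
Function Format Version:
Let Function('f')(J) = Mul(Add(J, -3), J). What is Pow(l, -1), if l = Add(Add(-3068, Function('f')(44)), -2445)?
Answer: Rational(-1, 3709) ≈ -0.00026961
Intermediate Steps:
Function('f')(J) = Mul(J, Add(-3, J)) (Function('f')(J) = Mul(Add(-3, J), J) = Mul(J, Add(-3, J)))
l = -3709 (l = Add(Add(-3068, Mul(44, Add(-3, 44))), -2445) = Add(Add(-3068, Mul(44, 41)), -2445) = Add(Add(-3068, 1804), -2445) = Add(-1264, -2445) = -3709)
Pow(l, -1) = Pow(-3709, -1) = Rational(-1, 3709)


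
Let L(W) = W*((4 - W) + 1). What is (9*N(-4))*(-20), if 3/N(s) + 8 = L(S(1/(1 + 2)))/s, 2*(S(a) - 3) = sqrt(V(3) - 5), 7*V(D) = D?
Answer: 7560*I/(sqrt(14) + 137*I) ≈ 55.141 + 1.506*I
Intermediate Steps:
V(D) = D/7
S(a) = 3 + 2*I*sqrt(14)/7 (S(a) = 3 + sqrt((1/7)*3 - 5)/2 = 3 + sqrt(3/7 - 5)/2 = 3 + sqrt(-32/7)/2 = 3 + (4*I*sqrt(14)/7)/2 = 3 + 2*I*sqrt(14)/7)
L(W) = W*(5 - W)
N(s) = 3/(-8 + (2 - 2*I*sqrt(14)/7)*(3 + 2*I*sqrt(14)/7)/s) (N(s) = 3/(-8 + ((3 + 2*I*sqrt(14)/7)*(5 - (3 + 2*I*sqrt(14)/7)))/s) = 3/(-8 + ((3 + 2*I*sqrt(14)/7)*(5 + (-3 - 2*I*sqrt(14)/7)))/s) = 3/(-8 + ((3 + 2*I*sqrt(14)/7)*(2 - 2*I*sqrt(14)/7))/s) = 3/(-8 + ((2 - 2*I*sqrt(14)/7)*(3 + 2*I*sqrt(14)/7))/s) = 3/(-8 + (2 - 2*I*sqrt(14)/7)*(3 + 2*I*sqrt(14)/7)/s))
(9*N(-4))*(-20) = (9*(-21*(-4)/(-50 + 56*(-4) + 2*I*sqrt(14))))*(-20) = (9*(-21*(-4)/(-50 - 224 + 2*I*sqrt(14))))*(-20) = (9*(-21*(-4)/(-274 + 2*I*sqrt(14))))*(-20) = (9*(84/(-274 + 2*I*sqrt(14))))*(-20) = (756/(-274 + 2*I*sqrt(14)))*(-20) = -15120/(-274 + 2*I*sqrt(14))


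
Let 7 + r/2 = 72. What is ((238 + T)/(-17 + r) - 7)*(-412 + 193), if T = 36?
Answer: 113223/113 ≈ 1002.0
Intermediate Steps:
r = 130 (r = -14 + 2*72 = -14 + 144 = 130)
((238 + T)/(-17 + r) - 7)*(-412 + 193) = ((238 + 36)/(-17 + 130) - 7)*(-412 + 193) = (274/113 - 7)*(-219) = -517/113*(-219) = 113223/113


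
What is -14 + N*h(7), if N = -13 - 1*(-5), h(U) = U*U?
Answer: -406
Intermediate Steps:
h(U) = U**2
N = -8 (N = -13 + 5 = -8)
-14 + N*h(7) = -14 - 8*7**2 = -14 - 8*49 = -14 - 392 = -406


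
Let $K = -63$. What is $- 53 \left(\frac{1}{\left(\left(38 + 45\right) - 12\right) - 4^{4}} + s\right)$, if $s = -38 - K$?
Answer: $- \frac{245072}{185} \approx -1324.7$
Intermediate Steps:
$s = 25$ ($s = -38 - -63 = -38 + 63 = 25$)
$- 53 \left(\frac{1}{\left(\left(38 + 45\right) - 12\right) - 4^{4}} + s\right) = - 53 \left(\frac{1}{\left(\left(38 + 45\right) - 12\right) - 4^{4}} + 25\right) = - 53 \left(\frac{1}{\left(83 - 12\right) - 256} + 25\right) = - 53 \left(\frac{1}{71 - 256} + 25\right) = - 53 \left(\frac{1}{-185} + 25\right) = - 53 \left(- \frac{1}{185} + 25\right) = \left(-53\right) \frac{4624}{185} = - \frac{245072}{185}$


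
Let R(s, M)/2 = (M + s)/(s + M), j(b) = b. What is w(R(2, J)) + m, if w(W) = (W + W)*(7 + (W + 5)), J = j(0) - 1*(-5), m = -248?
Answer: -192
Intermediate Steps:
J = 5 (J = 0 - 1*(-5) = 0 + 5 = 5)
R(s, M) = 2 (R(s, M) = 2*((M + s)/(s + M)) = 2*((M + s)/(M + s)) = 2*1 = 2)
w(W) = 2*W*(12 + W) (w(W) = (2*W)*(7 + (5 + W)) = (2*W)*(12 + W) = 2*W*(12 + W))
w(R(2, J)) + m = 2*2*(12 + 2) - 248 = 2*2*14 - 248 = 56 - 248 = -192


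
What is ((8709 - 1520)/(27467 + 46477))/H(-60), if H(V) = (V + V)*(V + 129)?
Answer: -7/596160 ≈ -1.1742e-5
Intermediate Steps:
H(V) = 2*V*(129 + V) (H(V) = (2*V)*(129 + V) = 2*V*(129 + V))
((8709 - 1520)/(27467 + 46477))/H(-60) = ((8709 - 1520)/(27467 + 46477))/((2*(-60)*(129 - 60))) = (7189/73944)/((2*(-60)*69)) = (7189*(1/73944))/(-8280) = (7/72)*(-1/8280) = -7/596160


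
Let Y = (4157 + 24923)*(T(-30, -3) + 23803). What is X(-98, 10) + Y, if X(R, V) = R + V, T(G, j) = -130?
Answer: 688410752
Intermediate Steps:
Y = 688410840 (Y = (4157 + 24923)*(-130 + 23803) = 29080*23673 = 688410840)
X(-98, 10) + Y = (-98 + 10) + 688410840 = -88 + 688410840 = 688410752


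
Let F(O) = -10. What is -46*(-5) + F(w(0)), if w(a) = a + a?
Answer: 220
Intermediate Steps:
w(a) = 2*a
-46*(-5) + F(w(0)) = -46*(-5) - 10 = 230 - 10 = 220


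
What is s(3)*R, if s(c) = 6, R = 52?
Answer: 312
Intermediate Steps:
s(3)*R = 6*52 = 312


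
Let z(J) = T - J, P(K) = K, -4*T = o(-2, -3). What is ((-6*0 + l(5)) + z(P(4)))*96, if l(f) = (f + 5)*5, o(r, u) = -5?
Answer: 4536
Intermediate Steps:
T = 5/4 (T = -1/4*(-5) = 5/4 ≈ 1.2500)
z(J) = 5/4 - J
l(f) = 25 + 5*f (l(f) = (5 + f)*5 = 25 + 5*f)
((-6*0 + l(5)) + z(P(4)))*96 = ((-6*0 + (25 + 5*5)) + (5/4 - 1*4))*96 = ((0 + (25 + 25)) + (5/4 - 4))*96 = ((0 + 50) - 11/4)*96 = (50 - 11/4)*96 = (189/4)*96 = 4536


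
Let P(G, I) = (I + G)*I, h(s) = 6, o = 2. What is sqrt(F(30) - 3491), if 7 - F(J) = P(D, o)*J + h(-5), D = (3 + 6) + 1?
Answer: I*sqrt(4210) ≈ 64.885*I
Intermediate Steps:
D = 10 (D = 9 + 1 = 10)
P(G, I) = I*(G + I) (P(G, I) = (G + I)*I = I*(G + I))
F(J) = 1 - 24*J (F(J) = 7 - ((2*(10 + 2))*J + 6) = 7 - ((2*12)*J + 6) = 7 - (24*J + 6) = 7 - (6 + 24*J) = 7 + (-6 - 24*J) = 1 - 24*J)
sqrt(F(30) - 3491) = sqrt((1 - 24*30) - 3491) = sqrt((1 - 720) - 3491) = sqrt(-719 - 3491) = sqrt(-4210) = I*sqrt(4210)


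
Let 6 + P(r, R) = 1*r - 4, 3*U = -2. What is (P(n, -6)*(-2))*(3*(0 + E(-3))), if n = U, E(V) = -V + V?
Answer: 0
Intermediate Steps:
E(V) = 0
U = -2/3 (U = (1/3)*(-2) = -2/3 ≈ -0.66667)
n = -2/3 ≈ -0.66667
P(r, R) = -10 + r (P(r, R) = -6 + (1*r - 4) = -6 + (r - 4) = -6 + (-4 + r) = -10 + r)
(P(n, -6)*(-2))*(3*(0 + E(-3))) = ((-10 - 2/3)*(-2))*(3*(0 + 0)) = (-32/3*(-2))*(3*0) = (64/3)*0 = 0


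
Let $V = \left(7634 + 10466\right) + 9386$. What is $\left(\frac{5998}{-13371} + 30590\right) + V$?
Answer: $\frac{776528198}{13371} \approx 58076.0$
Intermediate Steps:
$V = 27486$ ($V = 18100 + 9386 = 27486$)
$\left(\frac{5998}{-13371} + 30590\right) + V = \left(\frac{5998}{-13371} + 30590\right) + 27486 = \left(5998 \left(- \frac{1}{13371}\right) + 30590\right) + 27486 = \left(- \frac{5998}{13371} + 30590\right) + 27486 = \frac{409012892}{13371} + 27486 = \frac{776528198}{13371}$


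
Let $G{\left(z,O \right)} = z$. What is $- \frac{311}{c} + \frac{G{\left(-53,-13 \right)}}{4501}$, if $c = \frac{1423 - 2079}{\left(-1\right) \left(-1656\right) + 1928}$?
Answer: $\frac{313555491}{184541} \approx 1699.1$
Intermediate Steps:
$c = - \frac{41}{224}$ ($c = - \frac{656}{1656 + 1928} = - \frac{656}{3584} = \left(-656\right) \frac{1}{3584} = - \frac{41}{224} \approx -0.18304$)
$- \frac{311}{c} + \frac{G{\left(-53,-13 \right)}}{4501} = - \frac{311}{- \frac{41}{224}} - \frac{53}{4501} = \left(-311\right) \left(- \frac{224}{41}\right) - \frac{53}{4501} = \frac{69664}{41} - \frac{53}{4501} = \frac{313555491}{184541}$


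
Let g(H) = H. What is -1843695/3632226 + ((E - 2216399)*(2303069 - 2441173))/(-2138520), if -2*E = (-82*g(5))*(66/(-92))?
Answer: -532775224145335306/3721969223895 ≈ -1.4314e+5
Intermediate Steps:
E = -6765/46 (E = -(-82*5)*66/(-92)/2 = -(-205)*66*(-1/92) = -(-205)*(-33)/46 = -½*6765/23 = -6765/46 ≈ -147.07)
-1843695/3632226 + ((E - 2216399)*(2303069 - 2441173))/(-2138520) = -1843695/3632226 + ((-6765/46 - 2216399)*(2303069 - 2441173))/(-2138520) = -1843695*1/3632226 - 101961119/46*(-138104)*(-1/2138520) = -614565/1210742 + (7040619189188/23)*(-1/2138520) = -614565/1210742 - 1760154797297/12296490 = -532775224145335306/3721969223895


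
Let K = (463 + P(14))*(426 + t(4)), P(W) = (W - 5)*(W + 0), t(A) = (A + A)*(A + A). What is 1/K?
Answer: 1/288610 ≈ 3.4649e-6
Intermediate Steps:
t(A) = 4*A² (t(A) = (2*A)*(2*A) = 4*A²)
P(W) = W*(-5 + W) (P(W) = (-5 + W)*W = W*(-5 + W))
K = 288610 (K = (463 + 14*(-5 + 14))*(426 + 4*4²) = (463 + 14*9)*(426 + 4*16) = (463 + 126)*(426 + 64) = 589*490 = 288610)
1/K = 1/288610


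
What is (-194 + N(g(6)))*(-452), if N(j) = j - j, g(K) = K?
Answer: 87688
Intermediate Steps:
N(j) = 0
(-194 + N(g(6)))*(-452) = (-194 + 0)*(-452) = -194*(-452) = 87688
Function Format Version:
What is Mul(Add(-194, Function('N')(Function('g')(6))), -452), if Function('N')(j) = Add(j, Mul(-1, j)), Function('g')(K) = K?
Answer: 87688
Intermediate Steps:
Function('N')(j) = 0
Mul(Add(-194, Function('N')(Function('g')(6))), -452) = Mul(Add(-194, 0), -452) = Mul(-194, -452) = 87688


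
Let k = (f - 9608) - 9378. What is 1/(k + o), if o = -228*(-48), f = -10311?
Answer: -1/18353 ≈ -5.4487e-5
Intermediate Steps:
k = -29297 (k = (-10311 - 9608) - 9378 = -19919 - 9378 = -29297)
o = 10944
1/(k + o) = 1/(-29297 + 10944) = 1/(-18353) = -1/18353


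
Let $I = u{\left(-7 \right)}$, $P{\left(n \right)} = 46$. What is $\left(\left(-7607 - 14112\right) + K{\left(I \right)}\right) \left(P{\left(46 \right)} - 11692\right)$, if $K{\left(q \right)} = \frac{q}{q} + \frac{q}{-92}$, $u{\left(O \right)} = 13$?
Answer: $\frac{11634755787}{46} \approx 2.5293 \cdot 10^{8}$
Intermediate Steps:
$I = 13$
$K{\left(q \right)} = 1 - \frac{q}{92}$ ($K{\left(q \right)} = 1 + q \left(- \frac{1}{92}\right) = 1 - \frac{q}{92}$)
$\left(\left(-7607 - 14112\right) + K{\left(I \right)}\right) \left(P{\left(46 \right)} - 11692\right) = \left(\left(-7607 - 14112\right) + \left(1 - \frac{13}{92}\right)\right) \left(46 - 11692\right) = \left(-21719 + \left(1 - \frac{13}{92}\right)\right) \left(-11646\right) = \left(-21719 + \frac{79}{92}\right) \left(-11646\right) = \left(- \frac{1998069}{92}\right) \left(-11646\right) = \frac{11634755787}{46}$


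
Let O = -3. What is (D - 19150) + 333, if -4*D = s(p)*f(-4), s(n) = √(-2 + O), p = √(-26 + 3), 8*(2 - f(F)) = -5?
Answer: -18817 - 21*I*√5/32 ≈ -18817.0 - 1.4674*I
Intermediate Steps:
f(F) = 21/8 (f(F) = 2 - ⅛*(-5) = 2 + 5/8 = 21/8)
p = I*√23 (p = √(-23) = I*√23 ≈ 4.7958*I)
s(n) = I*√5 (s(n) = √(-2 - 3) = √(-5) = I*√5)
D = -21*I*√5/32 (D = -I*√5*21/(4*8) = -21*I*√5/32 ≈ -1.4674*I)
(D - 19150) + 333 = (-21*I*√5/32 - 19150) + 333 = (-19150 - 21*I*√5/32) + 333 = -18817 - 21*I*√5/32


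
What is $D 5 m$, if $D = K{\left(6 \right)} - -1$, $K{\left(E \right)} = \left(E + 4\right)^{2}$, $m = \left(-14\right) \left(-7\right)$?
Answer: $49490$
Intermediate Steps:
$m = 98$
$K{\left(E \right)} = \left(4 + E\right)^{2}$
$D = 101$ ($D = \left(4 + 6\right)^{2} - -1 = 10^{2} + 1 = 100 + 1 = 101$)
$D 5 m = 101 \cdot 5 \cdot 98 = 505 \cdot 98 = 49490$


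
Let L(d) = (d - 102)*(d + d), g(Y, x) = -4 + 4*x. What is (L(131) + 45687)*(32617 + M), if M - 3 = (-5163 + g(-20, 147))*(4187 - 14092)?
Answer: 2418479065275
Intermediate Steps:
L(d) = 2*d*(-102 + d) (L(d) = (-102 + d)*(2*d) = 2*d*(-102 + d))
M = 45354998 (M = 3 + (-5163 + (-4 + 4*147))*(4187 - 14092) = 3 + (-5163 + (-4 + 588))*(-9905) = 3 + (-5163 + 584)*(-9905) = 3 - 4579*(-9905) = 3 + 45354995 = 45354998)
(L(131) + 45687)*(32617 + M) = (2*131*(-102 + 131) + 45687)*(32617 + 45354998) = (2*131*29 + 45687)*45387615 = (7598 + 45687)*45387615 = 53285*45387615 = 2418479065275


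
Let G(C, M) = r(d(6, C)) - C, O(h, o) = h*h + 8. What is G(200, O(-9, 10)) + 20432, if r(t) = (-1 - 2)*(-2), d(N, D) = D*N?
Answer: 20238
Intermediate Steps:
r(t) = 6 (r(t) = -3*(-2) = 6)
O(h, o) = 8 + h² (O(h, o) = h² + 8 = 8 + h²)
G(C, M) = 6 - C
G(200, O(-9, 10)) + 20432 = (6 - 1*200) + 20432 = (6 - 200) + 20432 = -194 + 20432 = 20238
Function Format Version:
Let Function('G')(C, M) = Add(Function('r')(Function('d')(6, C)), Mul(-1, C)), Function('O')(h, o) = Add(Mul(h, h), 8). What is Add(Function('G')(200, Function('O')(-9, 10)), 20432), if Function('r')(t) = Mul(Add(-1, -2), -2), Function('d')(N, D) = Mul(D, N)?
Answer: 20238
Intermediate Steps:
Function('r')(t) = 6 (Function('r')(t) = Mul(-3, -2) = 6)
Function('O')(h, o) = Add(8, Pow(h, 2)) (Function('O')(h, o) = Add(Pow(h, 2), 8) = Add(8, Pow(h, 2)))
Function('G')(C, M) = Add(6, Mul(-1, C))
Add(Function('G')(200, Function('O')(-9, 10)), 20432) = Add(Add(6, Mul(-1, 200)), 20432) = Add(Add(6, -200), 20432) = Add(-194, 20432) = 20238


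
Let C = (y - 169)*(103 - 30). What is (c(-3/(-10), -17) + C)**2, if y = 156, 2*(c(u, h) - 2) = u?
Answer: 358609969/400 ≈ 8.9653e+5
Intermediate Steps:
c(u, h) = 2 + u/2
C = -949 (C = (156 - 169)*(103 - 30) = -13*73 = -949)
(c(-3/(-10), -17) + C)**2 = ((2 + (-3/(-10))/2) - 949)**2 = ((2 + (-3*(-1/10))/2) - 949)**2 = ((2 + (1/2)*(3/10)) - 949)**2 = ((2 + 3/20) - 949)**2 = (43/20 - 949)**2 = (-18937/20)**2 = 358609969/400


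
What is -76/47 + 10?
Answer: 394/47 ≈ 8.3830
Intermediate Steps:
-76/47 + 10 = 394/47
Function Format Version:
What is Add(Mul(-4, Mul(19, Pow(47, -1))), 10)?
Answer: Rational(394, 47) ≈ 8.3830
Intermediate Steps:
Add(Mul(-4, Mul(19, Pow(47, -1))), 10) = Add(Mul(-4, Mul(19, Rational(1, 47))), 10) = Add(Mul(-4, Rational(19, 47)), 10) = Add(Rational(-76, 47), 10) = Rational(394, 47)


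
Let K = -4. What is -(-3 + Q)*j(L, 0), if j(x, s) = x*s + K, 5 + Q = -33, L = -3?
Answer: -164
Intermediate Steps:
Q = -38 (Q = -5 - 33 = -38)
j(x, s) = -4 + s*x (j(x, s) = x*s - 4 = s*x - 4 = -4 + s*x)
-(-3 + Q)*j(L, 0) = -(-3 - 38)*(-4 + 0*(-3)) = -(-41)*(-4 + 0) = -(-41)*(-4) = -1*164 = -164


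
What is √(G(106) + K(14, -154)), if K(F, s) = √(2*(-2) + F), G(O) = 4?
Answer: √(4 + √10) ≈ 2.6762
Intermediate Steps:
K(F, s) = √(-4 + F)
√(G(106) + K(14, -154)) = √(4 + √(-4 + 14)) = √(4 + √10)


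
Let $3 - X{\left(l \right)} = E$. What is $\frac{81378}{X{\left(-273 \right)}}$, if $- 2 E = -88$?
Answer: $- \frac{81378}{41} \approx -1984.8$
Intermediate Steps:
$E = 44$ ($E = \left(- \frac{1}{2}\right) \left(-88\right) = 44$)
$X{\left(l \right)} = -41$ ($X{\left(l \right)} = 3 - 44 = -41$)
$\frac{81378}{X{\left(-273 \right)}} = \frac{81378}{-41} = 81378 \left(- \frac{1}{41}\right) = - \frac{81378}{41}$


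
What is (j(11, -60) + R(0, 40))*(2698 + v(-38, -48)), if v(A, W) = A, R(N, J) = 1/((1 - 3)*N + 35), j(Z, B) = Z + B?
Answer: -130264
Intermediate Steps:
j(Z, B) = B + Z
R(N, J) = 1/(35 - 2*N) (R(N, J) = 1/(-2*N + 35) = 1/(35 - 2*N))
(j(11, -60) + R(0, 40))*(2698 + v(-38, -48)) = ((-60 + 11) - 1/(-35 + 2*0))*(2698 - 38) = (-49 - 1/(-35 + 0))*2660 = (-49 - 1/(-35))*2660 = (-49 - 1*(-1/35))*2660 = (-49 + 1/35)*2660 = -1714/35*2660 = -130264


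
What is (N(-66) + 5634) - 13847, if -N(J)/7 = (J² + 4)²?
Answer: -133075413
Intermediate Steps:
N(J) = -7*(4 + J²)² (N(J) = -7*(J² + 4)² = -7*(4 + J²)²)
(N(-66) + 5634) - 13847 = (-7*(4 + (-66)²)² + 5634) - 13847 = (-7*(4 + 4356)² + 5634) - 13847 = (-7*4360² + 5634) - 13847 = (-7*19009600 + 5634) - 13847 = (-133067200 + 5634) - 13847 = -133061566 - 13847 = -133075413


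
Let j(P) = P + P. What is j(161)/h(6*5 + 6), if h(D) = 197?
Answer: 322/197 ≈ 1.6345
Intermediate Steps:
j(P) = 2*P
j(161)/h(6*5 + 6) = (2*161)/197 = 322*(1/197) = 322/197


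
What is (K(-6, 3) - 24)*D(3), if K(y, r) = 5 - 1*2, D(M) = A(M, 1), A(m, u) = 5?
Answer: -105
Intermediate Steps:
D(M) = 5
K(y, r) = 3 (K(y, r) = 5 - 2 = 3)
(K(-6, 3) - 24)*D(3) = (3 - 24)*5 = -21*5 = -105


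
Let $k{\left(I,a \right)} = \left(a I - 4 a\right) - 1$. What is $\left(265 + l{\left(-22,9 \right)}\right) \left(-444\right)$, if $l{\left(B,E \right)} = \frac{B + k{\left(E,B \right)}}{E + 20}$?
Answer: $- \frac{3353088}{29} \approx -1.1562 \cdot 10^{5}$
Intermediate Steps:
$k{\left(I,a \right)} = -1 - 4 a + I a$ ($k{\left(I,a \right)} = \left(I a - 4 a\right) - 1 = \left(- 4 a + I a\right) - 1 = -1 - 4 a + I a$)
$l{\left(B,E \right)} = \frac{-1 - 3 B + B E}{20 + E}$ ($l{\left(B,E \right)} = \frac{B - \left(1 + 4 B - E B\right)}{E + 20} = \frac{B - \left(1 + 4 B - B E\right)}{20 + E} = \frac{-1 - 3 B + B E}{20 + E}$)
$\left(265 + l{\left(-22,9 \right)}\right) \left(-444\right) = \left(265 + \frac{-1 - -66 - 198}{20 + 9}\right) \left(-444\right) = \left(265 + \frac{-1 + 66 - 198}{29}\right) \left(-444\right) = \left(265 + \frac{1}{29} \left(-133\right)\right) \left(-444\right) = \left(265 - \frac{133}{29}\right) \left(-444\right) = \frac{7552}{29} \left(-444\right) = - \frac{3353088}{29}$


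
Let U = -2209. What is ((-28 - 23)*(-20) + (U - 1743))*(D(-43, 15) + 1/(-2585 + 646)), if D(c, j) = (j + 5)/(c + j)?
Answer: 580536/277 ≈ 2095.8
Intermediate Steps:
D(c, j) = (5 + j)/(c + j)
((-28 - 23)*(-20) + (U - 1743))*(D(-43, 15) + 1/(-2585 + 646)) = ((-28 - 23)*(-20) + (-2209 - 1743))*((5 + 15)/(-43 + 15) + 1/(-2585 + 646)) = (-51*(-20) - 3952)*(20/(-28) + 1/(-1939)) = (1020 - 3952)*(-1/28*20 - 1/1939) = -2932*(-5/7 - 1/1939) = -2932*(-198/277) = 580536/277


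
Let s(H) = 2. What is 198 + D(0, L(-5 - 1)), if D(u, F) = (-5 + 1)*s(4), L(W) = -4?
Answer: 190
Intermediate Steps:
D(u, F) = -8 (D(u, F) = (-5 + 1)*2 = -4*2 = -8)
198 + D(0, L(-5 - 1)) = 198 - 8 = 190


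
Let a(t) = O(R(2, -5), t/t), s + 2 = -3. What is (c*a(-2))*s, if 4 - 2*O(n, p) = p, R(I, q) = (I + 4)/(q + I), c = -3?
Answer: 45/2 ≈ 22.500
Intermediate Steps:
R(I, q) = (4 + I)/(I + q)
s = -5 (s = -2 - 3 = -5)
O(n, p) = 2 - p/2
a(t) = 3/2 (a(t) = 2 - t/(2*t) = 2 - ½*1 = 2 - ½ = 3/2)
(c*a(-2))*s = -3*3/2*(-5) = -9/2*(-5) = 45/2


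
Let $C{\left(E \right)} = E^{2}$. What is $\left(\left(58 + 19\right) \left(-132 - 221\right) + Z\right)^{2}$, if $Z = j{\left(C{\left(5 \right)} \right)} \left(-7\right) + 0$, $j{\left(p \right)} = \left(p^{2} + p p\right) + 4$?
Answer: $1293049681$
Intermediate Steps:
$j{\left(p \right)} = 4 + 2 p^{2}$ ($j{\left(p \right)} = \left(p^{2} + p^{2}\right) + 4 = 2 p^{2} + 4 = 4 + 2 p^{2}$)
$Z = -8778$ ($Z = \left(4 + 2 \left(5^{2}\right)^{2}\right) \left(-7\right) + 0 = \left(4 + 2 \cdot 25^{2}\right) \left(-7\right) + 0 = \left(4 + 2 \cdot 625\right) \left(-7\right) + 0 = \left(4 + 1250\right) \left(-7\right) + 0 = 1254 \left(-7\right) + 0 = -8778 + 0 = -8778$)
$\left(\left(58 + 19\right) \left(-132 - 221\right) + Z\right)^{2} = \left(\left(58 + 19\right) \left(-132 - 221\right) - 8778\right)^{2} = \left(77 \left(-353\right) - 8778\right)^{2} = \left(-27181 - 8778\right)^{2} = \left(-35959\right)^{2} = 1293049681$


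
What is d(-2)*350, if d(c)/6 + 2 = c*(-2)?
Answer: 4200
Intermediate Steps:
d(c) = -12 - 12*c (d(c) = -12 + 6*(c*(-2)) = -12 + 6*(-2*c) = -12 - 12*c)
d(-2)*350 = (-12 - 12*(-2))*350 = (-12 + 24)*350 = 12*350 = 4200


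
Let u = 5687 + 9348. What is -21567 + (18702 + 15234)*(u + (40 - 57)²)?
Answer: 520013697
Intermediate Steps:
u = 15035
-21567 + (18702 + 15234)*(u + (40 - 57)²) = -21567 + (18702 + 15234)*(15035 + (40 - 57)²) = -21567 + 33936*(15035 + (-17)²) = -21567 + 33936*(15035 + 289) = -21567 + 33936*15324 = -21567 + 520035264 = 520013697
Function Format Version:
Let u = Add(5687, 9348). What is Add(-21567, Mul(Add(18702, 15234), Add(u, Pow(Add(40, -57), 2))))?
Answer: 520013697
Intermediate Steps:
u = 15035
Add(-21567, Mul(Add(18702, 15234), Add(u, Pow(Add(40, -57), 2)))) = Add(-21567, Mul(Add(18702, 15234), Add(15035, Pow(Add(40, -57), 2)))) = Add(-21567, Mul(33936, Add(15035, Pow(-17, 2)))) = Add(-21567, Mul(33936, Add(15035, 289))) = Add(-21567, Mul(33936, 15324)) = Add(-21567, 520035264) = 520013697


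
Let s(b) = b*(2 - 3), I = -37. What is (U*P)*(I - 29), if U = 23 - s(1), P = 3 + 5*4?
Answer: -36432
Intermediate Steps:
s(b) = -b (s(b) = b*(-1) = -b)
P = 23 (P = 3 + 20 = 23)
U = 24 (U = 23 - (-1) = 23 - 1*(-1) = 23 + 1 = 24)
(U*P)*(I - 29) = (24*23)*(-37 - 29) = 552*(-66) = -36432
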